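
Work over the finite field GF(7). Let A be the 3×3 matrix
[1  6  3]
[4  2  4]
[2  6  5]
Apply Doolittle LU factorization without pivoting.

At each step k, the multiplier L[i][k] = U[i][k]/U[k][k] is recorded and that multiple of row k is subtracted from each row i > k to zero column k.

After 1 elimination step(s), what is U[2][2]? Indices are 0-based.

U[2][2] = 6

k=0: U[0][0]=1
  eliminate (1,0): mult=4, new row 1: (0, 6, 6); set L[1][0]=4
  eliminate (2,0): mult=2, new row 2: (0, 1, 6); set L[2][0]=2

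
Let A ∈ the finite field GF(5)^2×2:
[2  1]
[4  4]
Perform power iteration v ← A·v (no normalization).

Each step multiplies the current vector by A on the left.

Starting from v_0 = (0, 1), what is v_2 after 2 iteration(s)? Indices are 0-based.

v_0 = (0, 1).
v_1 = A·v_0 = (1, 4).
v_2 = A·v_1 = (1, 0).

v_2 = (1, 0)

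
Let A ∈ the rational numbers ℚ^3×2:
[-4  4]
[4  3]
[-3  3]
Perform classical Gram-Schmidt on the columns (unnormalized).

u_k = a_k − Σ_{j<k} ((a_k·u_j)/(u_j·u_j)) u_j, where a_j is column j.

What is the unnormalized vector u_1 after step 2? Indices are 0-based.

u_1 = (112/41, 175/41, 84/41)

Step 1: u_0 = a_0 = (-4, 4, -3).
Step 2: u_1 = a_1 − (-13/41)·u_0 = (112/41, 175/41, 84/41).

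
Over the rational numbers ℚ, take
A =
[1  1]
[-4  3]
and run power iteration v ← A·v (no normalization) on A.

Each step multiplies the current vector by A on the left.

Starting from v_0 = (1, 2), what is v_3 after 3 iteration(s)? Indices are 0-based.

v_3 = (-1, -38)

v_0 = (1, 2).
v_1 = A·v_0 = (3, 2).
v_2 = A·v_1 = (5, -6).
v_3 = A·v_2 = (-1, -38).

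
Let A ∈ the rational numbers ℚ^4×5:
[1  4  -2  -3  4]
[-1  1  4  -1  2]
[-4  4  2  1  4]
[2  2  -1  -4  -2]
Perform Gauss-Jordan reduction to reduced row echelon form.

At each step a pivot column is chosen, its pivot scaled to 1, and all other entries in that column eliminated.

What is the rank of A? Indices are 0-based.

rank = 4

pivot(0,0)=1: scale R0 → (1, 4, -2, -3, 4)
  clear (1,0): R1 −= (-1)R0 → (0, 5, 2, -4, 6)
  clear (2,0): R2 −= (-4)R0 → (0, 20, -6, -11, 20)
  clear (3,0): R3 −= (2)R0 → (0, -6, 3, 2, -10)
pivot(1,1)=5: scale R1 → (0, 1, 2/5, -4/5, 6/5)
  clear (0,1): R0 −= (4)R1 → (1, 0, -18/5, 1/5, -4/5)
  clear (2,1): R2 −= (20)R1 → (0, 0, -14, 5, -4)
  clear (3,1): R3 −= (-6)R1 → (0, 0, 27/5, -14/5, -14/5)
pivot(2,2)=-14: scale R2 → (0, 0, 1, -5/14, 2/7)
  clear (0,2): R0 −= (-18/5)R2 → (1, 0, 0, -38/35, 8/35)
  clear (1,2): R1 −= (2/5)R2 → (0, 1, 0, -23/35, 38/35)
  clear (3,2): R3 −= (27/5)R2 → (0, 0, 0, -61/70, -152/35)
pivot(3,3)=-61/70: scale R3 → (0, 0, 0, 1, 304/61)
  clear (0,3): R0 −= (-38/35)R3 → (1, 0, 0, 0, 344/61)
  clear (1,3): R1 −= (-23/35)R3 → (0, 1, 0, 0, 266/61)
  clear (2,3): R2 −= (-5/14)R3 → (0, 0, 1, 0, 126/61)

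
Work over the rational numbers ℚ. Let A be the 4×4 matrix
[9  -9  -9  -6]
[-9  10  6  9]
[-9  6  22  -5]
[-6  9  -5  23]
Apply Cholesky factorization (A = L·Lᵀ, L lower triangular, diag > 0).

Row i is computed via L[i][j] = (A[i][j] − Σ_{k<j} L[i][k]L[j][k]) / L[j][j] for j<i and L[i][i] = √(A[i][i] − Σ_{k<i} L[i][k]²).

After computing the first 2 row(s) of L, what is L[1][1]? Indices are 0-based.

Step 1: L[0][0] = √(9) = 3.
  L[1][0] = (-9) / L[0][0] = -3.
Step 2: L[1][1] = √(1) = 1.

L[1][1] = 1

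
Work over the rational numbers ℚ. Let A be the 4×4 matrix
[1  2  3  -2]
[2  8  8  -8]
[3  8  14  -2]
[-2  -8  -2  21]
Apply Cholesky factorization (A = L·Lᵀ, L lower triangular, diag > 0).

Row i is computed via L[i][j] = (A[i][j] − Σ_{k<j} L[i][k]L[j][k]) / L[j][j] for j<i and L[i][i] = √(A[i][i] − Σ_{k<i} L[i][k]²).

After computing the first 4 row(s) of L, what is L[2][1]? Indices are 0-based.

Step 1: L[0][0] = √(1) = 1.
  L[1][0] = (2) / L[0][0] = 2.
Step 2: L[1][1] = √(4) = 2.
  L[2][0] = (3) / L[0][0] = 3.
  L[2][1] = (2) / L[1][1] = 1.
Step 3: L[2][2] = √(4) = 2.
  L[3][0] = (-2) / L[0][0] = -2.
  L[3][1] = (-4) / L[1][1] = -2.
  L[3][2] = (6) / L[2][2] = 3.
Step 4: L[3][3] = √(4) = 2.

L[2][1] = 1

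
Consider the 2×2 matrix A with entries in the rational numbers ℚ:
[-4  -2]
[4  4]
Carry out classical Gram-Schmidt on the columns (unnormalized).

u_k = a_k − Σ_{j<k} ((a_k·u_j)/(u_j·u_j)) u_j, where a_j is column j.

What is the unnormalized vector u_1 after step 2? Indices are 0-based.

Step 1: u_0 = a_0 = (-4, 4).
Step 2: u_1 = a_1 − (3/4)·u_0 = (1, 1).

u_1 = (1, 1)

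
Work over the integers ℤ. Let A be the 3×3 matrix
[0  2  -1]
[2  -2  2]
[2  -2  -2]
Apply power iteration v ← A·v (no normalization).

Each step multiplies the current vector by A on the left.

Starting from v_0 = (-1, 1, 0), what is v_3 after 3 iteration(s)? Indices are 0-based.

v_0 = (-1, 1, 0).
v_1 = A·v_0 = (2, -4, -4).
v_2 = A·v_1 = (-4, 4, 20).
v_3 = A·v_2 = (-12, 24, -56).

v_3 = (-12, 24, -56)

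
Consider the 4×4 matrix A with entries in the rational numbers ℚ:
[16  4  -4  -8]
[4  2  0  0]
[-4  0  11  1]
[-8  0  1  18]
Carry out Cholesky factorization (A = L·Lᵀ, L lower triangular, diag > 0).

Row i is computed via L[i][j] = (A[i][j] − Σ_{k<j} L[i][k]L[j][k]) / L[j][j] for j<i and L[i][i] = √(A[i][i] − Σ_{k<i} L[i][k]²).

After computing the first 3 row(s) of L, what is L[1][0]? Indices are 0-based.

Step 1: L[0][0] = √(16) = 4.
  L[1][0] = (4) / L[0][0] = 1.
Step 2: L[1][1] = √(1) = 1.
  L[2][0] = (-4) / L[0][0] = -1.
  L[2][1] = (1) / L[1][1] = 1.
Step 3: L[2][2] = √(9) = 3.

L[1][0] = 1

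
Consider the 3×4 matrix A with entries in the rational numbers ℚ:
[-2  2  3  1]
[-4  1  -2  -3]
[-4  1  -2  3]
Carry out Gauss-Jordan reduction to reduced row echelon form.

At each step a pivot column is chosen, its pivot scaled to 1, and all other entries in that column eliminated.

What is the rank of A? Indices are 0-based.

step 1: normalize row 0 (÷-2) = (1, -1, -3/2, -1/2)
  row 1: subtract -4×row0 = (0, -3, -8, -5)
  row 2: subtract -4×row0 = (0, -3, -8, 1)
step 2: normalize row 1 (÷-3) = (0, 1, 8/3, 5/3)
  row 0: subtract -1×row1 = (1, 0, 7/6, 7/6)
  row 2: subtract -3×row1 = (0, 0, 0, 6)
skip col 2 (zero from row 2)
step 3: normalize row 2 (÷6) = (0, 0, 0, 1)
  row 0: subtract 7/6×row2 = (1, 0, 7/6, 0)
  row 1: subtract 5/3×row2 = (0, 1, 8/3, 0)

rank = 3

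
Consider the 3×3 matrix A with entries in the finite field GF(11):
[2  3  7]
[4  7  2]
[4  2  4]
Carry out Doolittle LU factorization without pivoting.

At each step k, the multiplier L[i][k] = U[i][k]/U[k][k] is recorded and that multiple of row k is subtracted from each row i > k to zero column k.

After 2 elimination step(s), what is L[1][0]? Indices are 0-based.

Step 1: pivot at (0,0) is 2.
  row1 ← row1 − (2)·row0  ⇒  L[1][0]=2, U row1=(0, 1, 10)
  row2 ← row2 − (2)·row0  ⇒  L[2][0]=2, U row2=(0, 7, 1)
Step 2: pivot at (1,1) is 1.
  row2 ← row2 − (7)·row1  ⇒  L[2][1]=7, U row2=(0, 0, 8)

L[1][0] = 2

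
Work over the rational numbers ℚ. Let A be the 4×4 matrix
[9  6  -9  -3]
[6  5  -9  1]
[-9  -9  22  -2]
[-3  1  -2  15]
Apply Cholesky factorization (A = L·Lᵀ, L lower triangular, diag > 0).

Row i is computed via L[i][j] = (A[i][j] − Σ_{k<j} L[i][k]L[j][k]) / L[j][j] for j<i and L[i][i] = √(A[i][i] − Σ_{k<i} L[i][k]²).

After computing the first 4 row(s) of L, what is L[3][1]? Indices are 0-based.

L[3][1] = 3

Step 1: L[0][0] = √(9) = 3.
  L[1][0] = (6) / L[0][0] = 2.
Step 2: L[1][1] = √(1) = 1.
  L[2][0] = (-9) / L[0][0] = -3.
  L[2][1] = (-3) / L[1][1] = -3.
Step 3: L[2][2] = √(4) = 2.
  L[3][0] = (-3) / L[0][0] = -1.
  L[3][1] = (3) / L[1][1] = 3.
  L[3][2] = (4) / L[2][2] = 2.
Step 4: L[3][3] = √(1) = 1.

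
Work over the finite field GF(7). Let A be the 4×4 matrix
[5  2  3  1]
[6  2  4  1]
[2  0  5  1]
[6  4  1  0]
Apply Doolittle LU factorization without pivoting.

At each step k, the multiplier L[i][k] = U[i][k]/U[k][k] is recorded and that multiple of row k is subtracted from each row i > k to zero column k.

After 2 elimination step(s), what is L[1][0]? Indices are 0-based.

k=0: U[0][0]=5
  eliminate (1,0): mult=4, new row 1: (0, 1, 6, 4); set L[1][0]=4
  eliminate (2,0): mult=6, new row 2: (0, 2, 1, 2); set L[2][0]=6
  eliminate (3,0): mult=4, new row 3: (0, 3, 3, 3); set L[3][0]=4
k=1: U[1][1]=1
  eliminate (2,1): mult=2, new row 2: (0, 0, 3, 1); set L[2][1]=2
  eliminate (3,1): mult=3, new row 3: (0, 0, 6, 5); set L[3][1]=3

L[1][0] = 4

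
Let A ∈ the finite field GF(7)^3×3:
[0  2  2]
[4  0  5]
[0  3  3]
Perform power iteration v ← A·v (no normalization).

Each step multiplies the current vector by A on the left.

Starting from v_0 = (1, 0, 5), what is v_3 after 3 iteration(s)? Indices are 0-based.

v_0 = (1, 0, 5).
v_1 = A·v_0 = (3, 1, 1).
v_2 = A·v_1 = (4, 3, 6).
v_3 = A·v_2 = (4, 4, 6).

v_3 = (4, 4, 6)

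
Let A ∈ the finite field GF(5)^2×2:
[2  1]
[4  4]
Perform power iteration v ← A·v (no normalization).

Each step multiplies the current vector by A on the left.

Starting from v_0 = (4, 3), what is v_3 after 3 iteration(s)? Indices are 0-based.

v_3 = (1, 4)

v_0 = (4, 3).
v_1 = A·v_0 = (1, 3).
v_2 = A·v_1 = (0, 1).
v_3 = A·v_2 = (1, 4).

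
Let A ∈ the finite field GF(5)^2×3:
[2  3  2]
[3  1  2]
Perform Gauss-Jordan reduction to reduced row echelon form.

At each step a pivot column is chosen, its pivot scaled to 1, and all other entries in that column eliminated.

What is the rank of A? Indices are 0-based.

rank = 2

pivot(0,0)=2: scale R0 → (1, 4, 1)
  clear (1,0): R1 −= (3)R0 → (0, 4, 4)
pivot(1,1)=4: scale R1 → (0, 1, 1)
  clear (0,1): R0 −= (4)R1 → (1, 0, 2)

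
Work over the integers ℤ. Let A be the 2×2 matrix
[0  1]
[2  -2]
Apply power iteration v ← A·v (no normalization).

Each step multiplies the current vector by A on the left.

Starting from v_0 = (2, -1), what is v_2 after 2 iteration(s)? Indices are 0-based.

v_2 = (6, -14)

v_0 = (2, -1).
v_1 = A·v_0 = (-1, 6).
v_2 = A·v_1 = (6, -14).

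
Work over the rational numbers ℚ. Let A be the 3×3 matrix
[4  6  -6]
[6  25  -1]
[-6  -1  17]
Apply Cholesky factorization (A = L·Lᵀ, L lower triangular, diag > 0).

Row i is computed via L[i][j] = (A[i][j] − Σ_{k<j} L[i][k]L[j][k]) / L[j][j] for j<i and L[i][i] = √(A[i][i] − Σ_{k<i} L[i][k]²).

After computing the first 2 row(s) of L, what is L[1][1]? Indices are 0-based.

L[1][1] = 4

Step 1: L[0][0] = √(4) = 2.
  L[1][0] = (6) / L[0][0] = 3.
Step 2: L[1][1] = √(16) = 4.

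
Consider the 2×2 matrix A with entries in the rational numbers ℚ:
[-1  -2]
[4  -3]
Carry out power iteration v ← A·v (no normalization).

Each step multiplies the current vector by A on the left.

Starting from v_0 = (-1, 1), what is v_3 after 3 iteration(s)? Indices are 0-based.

v_3 = (-49, 9)

v_0 = (-1, 1).
v_1 = A·v_0 = (-1, -7).
v_2 = A·v_1 = (15, 17).
v_3 = A·v_2 = (-49, 9).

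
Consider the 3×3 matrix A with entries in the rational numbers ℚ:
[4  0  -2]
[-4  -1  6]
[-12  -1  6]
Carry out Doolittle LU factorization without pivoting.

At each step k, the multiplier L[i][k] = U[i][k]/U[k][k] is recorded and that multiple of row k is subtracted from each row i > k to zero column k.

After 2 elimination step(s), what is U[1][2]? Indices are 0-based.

U[1][2] = 4

Step 1: pivot at (0,0) is 4.
  row1 ← row1 − (-1)·row0  ⇒  L[1][0]=-1, U row1=(0, -1, 4)
  row2 ← row2 − (-3)·row0  ⇒  L[2][0]=-3, U row2=(0, -1, 0)
Step 2: pivot at (1,1) is -1.
  row2 ← row2 − (1)·row1  ⇒  L[2][1]=1, U row2=(0, 0, -4)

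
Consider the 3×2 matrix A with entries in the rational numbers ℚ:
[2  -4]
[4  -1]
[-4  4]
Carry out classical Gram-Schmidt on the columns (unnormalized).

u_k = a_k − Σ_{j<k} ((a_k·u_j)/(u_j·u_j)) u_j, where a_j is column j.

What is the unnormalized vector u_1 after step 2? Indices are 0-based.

Step 1: u_0 = a_0 = (2, 4, -4).
Step 2: u_1 = a_1 − (-7/9)·u_0 = (-22/9, 19/9, 8/9).

u_1 = (-22/9, 19/9, 8/9)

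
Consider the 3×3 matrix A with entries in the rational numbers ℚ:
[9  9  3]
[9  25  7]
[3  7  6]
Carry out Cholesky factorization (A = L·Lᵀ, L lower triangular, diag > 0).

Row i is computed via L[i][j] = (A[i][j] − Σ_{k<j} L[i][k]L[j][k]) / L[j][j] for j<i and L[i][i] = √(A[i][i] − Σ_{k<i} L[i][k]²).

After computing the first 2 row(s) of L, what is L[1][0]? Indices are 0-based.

L[1][0] = 3

Step 1: L[0][0] = √(9) = 3.
  L[1][0] = (9) / L[0][0] = 3.
Step 2: L[1][1] = √(16) = 4.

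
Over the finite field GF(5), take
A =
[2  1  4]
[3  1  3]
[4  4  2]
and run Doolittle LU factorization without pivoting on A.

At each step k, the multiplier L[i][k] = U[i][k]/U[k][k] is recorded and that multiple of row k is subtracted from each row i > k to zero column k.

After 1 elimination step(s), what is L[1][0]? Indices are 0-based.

Step 1: pivot at (0,0) is 2.
  row1 ← row1 − (4)·row0  ⇒  L[1][0]=4, U row1=(0, 2, 2)
  row2 ← row2 − (2)·row0  ⇒  L[2][0]=2, U row2=(0, 2, 4)

L[1][0] = 4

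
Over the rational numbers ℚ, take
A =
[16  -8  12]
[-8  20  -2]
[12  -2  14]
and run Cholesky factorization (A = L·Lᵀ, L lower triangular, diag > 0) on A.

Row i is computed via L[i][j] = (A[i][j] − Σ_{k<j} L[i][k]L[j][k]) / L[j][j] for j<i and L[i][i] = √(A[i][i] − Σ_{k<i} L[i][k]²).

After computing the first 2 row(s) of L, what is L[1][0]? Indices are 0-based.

Step 1: L[0][0] = √(16) = 4.
  L[1][0] = (-8) / L[0][0] = -2.
Step 2: L[1][1] = √(16) = 4.

L[1][0] = -2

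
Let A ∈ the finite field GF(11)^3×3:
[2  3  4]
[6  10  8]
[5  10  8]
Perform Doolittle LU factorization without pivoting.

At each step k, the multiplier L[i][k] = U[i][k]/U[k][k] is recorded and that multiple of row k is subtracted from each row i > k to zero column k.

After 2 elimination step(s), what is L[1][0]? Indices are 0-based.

L[1][0] = 3

Step 1: pivot at (0,0) is 2.
  row1 ← row1 − (3)·row0  ⇒  L[1][0]=3, U row1=(0, 1, 7)
  row2 ← row2 − (8)·row0  ⇒  L[2][0]=8, U row2=(0, 8, 9)
Step 2: pivot at (1,1) is 1.
  row2 ← row2 − (8)·row1  ⇒  L[2][1]=8, U row2=(0, 0, 8)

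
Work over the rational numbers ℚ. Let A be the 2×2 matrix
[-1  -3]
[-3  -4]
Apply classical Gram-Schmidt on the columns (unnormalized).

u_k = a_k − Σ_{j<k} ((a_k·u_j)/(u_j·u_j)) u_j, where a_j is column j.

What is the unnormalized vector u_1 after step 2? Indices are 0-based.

Step 1: u_0 = a_0 = (-1, -3).
Step 2: u_1 = a_1 − (3/2)·u_0 = (-3/2, 1/2).

u_1 = (-3/2, 1/2)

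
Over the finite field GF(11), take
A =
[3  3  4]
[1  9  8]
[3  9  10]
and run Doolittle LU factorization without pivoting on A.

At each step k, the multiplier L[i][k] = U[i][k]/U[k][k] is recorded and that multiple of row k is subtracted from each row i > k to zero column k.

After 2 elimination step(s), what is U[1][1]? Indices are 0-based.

k=0: U[0][0]=3
  eliminate (1,0): mult=4, new row 1: (0, 8, 3); set L[1][0]=4
  eliminate (2,0): mult=1, new row 2: (0, 6, 6); set L[2][0]=1
k=1: U[1][1]=8
  eliminate (2,1): mult=9, new row 2: (0, 0, 1); set L[2][1]=9

U[1][1] = 8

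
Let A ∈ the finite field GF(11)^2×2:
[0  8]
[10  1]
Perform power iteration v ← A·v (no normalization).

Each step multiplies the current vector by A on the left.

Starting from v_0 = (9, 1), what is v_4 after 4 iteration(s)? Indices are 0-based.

v_0 = (9, 1).
v_1 = A·v_0 = (8, 3).
v_2 = A·v_1 = (2, 6).
v_3 = A·v_2 = (4, 4).
v_4 = A·v_3 = (10, 0).

v_4 = (10, 0)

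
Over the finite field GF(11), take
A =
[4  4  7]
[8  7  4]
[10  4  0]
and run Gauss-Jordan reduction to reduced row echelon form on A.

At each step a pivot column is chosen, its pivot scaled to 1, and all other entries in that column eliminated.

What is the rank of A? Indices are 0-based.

rank = 3

[1] R0 /= 4  ⇒  (1, 1, 10)
     R1 -= 8·R0  ⇒  (0, 10, 1)
     R2 -= 10·R0  ⇒  (0, 5, 10)
[2] R1 /= 10  ⇒  (0, 1, 10)
     R0 -= 1·R1  ⇒  (1, 0, 0)
     R2 -= 5·R1  ⇒  (0, 0, 4)
[3] R2 /= 4  ⇒  (0, 0, 1)
     R1 -= 10·R2  ⇒  (0, 1, 0)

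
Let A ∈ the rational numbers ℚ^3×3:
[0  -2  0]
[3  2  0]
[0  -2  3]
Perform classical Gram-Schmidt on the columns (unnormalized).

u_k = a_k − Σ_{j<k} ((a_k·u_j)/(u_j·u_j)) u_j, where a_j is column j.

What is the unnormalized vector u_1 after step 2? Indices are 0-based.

Step 1: u_0 = a_0 = (0, 3, 0).
Step 2: u_1 = a_1 − (2/3)·u_0 = (-2, 0, -2).

u_1 = (-2, 0, -2)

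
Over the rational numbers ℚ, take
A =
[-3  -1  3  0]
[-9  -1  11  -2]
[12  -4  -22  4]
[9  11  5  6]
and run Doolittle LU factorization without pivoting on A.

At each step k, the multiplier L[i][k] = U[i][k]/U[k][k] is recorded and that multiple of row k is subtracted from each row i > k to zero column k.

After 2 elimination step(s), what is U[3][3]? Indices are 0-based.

Step 1: pivot at (0,0) is -3.
  row1 ← row1 − (3)·row0  ⇒  L[1][0]=3, U row1=(0, 2, 2, -2)
  row2 ← row2 − (-4)·row0  ⇒  L[2][0]=-4, U row2=(0, -8, -10, 4)
  row3 ← row3 − (-3)·row0  ⇒  L[3][0]=-3, U row3=(0, 8, 14, 6)
Step 2: pivot at (1,1) is 2.
  row2 ← row2 − (-4)·row1  ⇒  L[2][1]=-4, U row2=(0, 0, -2, -4)
  row3 ← row3 − (4)·row1  ⇒  L[3][1]=4, U row3=(0, 0, 6, 14)

U[3][3] = 14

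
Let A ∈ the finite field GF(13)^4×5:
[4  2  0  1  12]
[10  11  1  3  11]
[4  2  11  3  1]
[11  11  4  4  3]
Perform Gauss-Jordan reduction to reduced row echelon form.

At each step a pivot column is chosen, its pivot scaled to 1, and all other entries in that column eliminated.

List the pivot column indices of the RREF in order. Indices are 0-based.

step 1: normalize row 0 (÷4) = (1, 7, 0, 10, 3)
  row 1: subtract 10×row0 = (0, 6, 1, 7, 7)
  row 2: subtract 4×row0 = (0, 0, 11, 2, 2)
  row 3: subtract 11×row0 = (0, 12, 4, 11, 9)
step 2: normalize row 1 (÷6) = (0, 1, 11, 12, 12)
  row 0: subtract 7×row1 = (1, 0, 1, 4, 10)
  row 3: subtract 12×row1 = (0, 0, 2, 10, 8)
step 3: normalize row 2 (÷11) = (0, 0, 1, 12, 12)
  row 0: subtract 1×row2 = (1, 0, 0, 5, 11)
  row 1: subtract 11×row2 = (0, 1, 0, 10, 10)
  row 3: subtract 2×row2 = (0, 0, 0, 12, 10)
step 4: normalize row 3 (÷12) = (0, 0, 0, 1, 3)
  row 0: subtract 5×row3 = (1, 0, 0, 0, 9)
  row 1: subtract 10×row3 = (0, 1, 0, 0, 6)
  row 2: subtract 12×row3 = (0, 0, 1, 0, 2)

pivot columns: 0, 1, 2, 3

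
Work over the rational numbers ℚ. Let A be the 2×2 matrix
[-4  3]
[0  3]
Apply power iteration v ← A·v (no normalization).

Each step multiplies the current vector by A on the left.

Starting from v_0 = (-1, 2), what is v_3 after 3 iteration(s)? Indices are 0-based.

v_0 = (-1, 2).
v_1 = A·v_0 = (10, 6).
v_2 = A·v_1 = (-22, 18).
v_3 = A·v_2 = (142, 54).

v_3 = (142, 54)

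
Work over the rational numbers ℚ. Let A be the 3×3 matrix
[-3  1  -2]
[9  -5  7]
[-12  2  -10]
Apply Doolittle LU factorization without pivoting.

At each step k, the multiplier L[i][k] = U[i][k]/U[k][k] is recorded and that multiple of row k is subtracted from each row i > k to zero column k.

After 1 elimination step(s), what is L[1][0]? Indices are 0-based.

L[1][0] = -3

[col 0] pivot -3
  R1 -= -3*R0 → (0, -2, 1)  (L[1][0] := -3)
  R2 -= 4*R0 → (0, -2, -2)  (L[2][0] := 4)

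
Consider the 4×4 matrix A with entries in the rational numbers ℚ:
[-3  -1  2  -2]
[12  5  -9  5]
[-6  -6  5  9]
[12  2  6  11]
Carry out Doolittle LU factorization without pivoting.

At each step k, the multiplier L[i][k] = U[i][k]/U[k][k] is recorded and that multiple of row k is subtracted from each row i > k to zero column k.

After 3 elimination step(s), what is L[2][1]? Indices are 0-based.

Step 1: pivot at (0,0) is -3.
  row1 ← row1 − (-4)·row0  ⇒  L[1][0]=-4, U row1=(0, 1, -1, -3)
  row2 ← row2 − (2)·row0  ⇒  L[2][0]=2, U row2=(0, -4, 1, 13)
  row3 ← row3 − (-4)·row0  ⇒  L[3][0]=-4, U row3=(0, -2, 14, 3)
Step 2: pivot at (1,1) is 1.
  row2 ← row2 − (-4)·row1  ⇒  L[2][1]=-4, U row2=(0, 0, -3, 1)
  row3 ← row3 − (-2)·row1  ⇒  L[3][1]=-2, U row3=(0, 0, 12, -3)
Step 3: pivot at (2,2) is -3.
  row3 ← row3 − (-4)·row2  ⇒  L[3][2]=-4, U row3=(0, 0, 0, 1)

L[2][1] = -4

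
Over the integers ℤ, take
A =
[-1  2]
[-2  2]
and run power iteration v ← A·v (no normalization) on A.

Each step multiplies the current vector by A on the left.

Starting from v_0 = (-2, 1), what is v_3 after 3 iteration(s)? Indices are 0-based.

v_0 = (-2, 1).
v_1 = A·v_0 = (4, 6).
v_2 = A·v_1 = (8, 4).
v_3 = A·v_2 = (0, -8).

v_3 = (0, -8)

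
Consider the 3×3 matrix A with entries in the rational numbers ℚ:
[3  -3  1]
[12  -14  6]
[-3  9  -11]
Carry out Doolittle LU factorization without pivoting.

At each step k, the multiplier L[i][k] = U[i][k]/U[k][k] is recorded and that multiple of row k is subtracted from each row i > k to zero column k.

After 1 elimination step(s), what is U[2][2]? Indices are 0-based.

Step 1: pivot at (0,0) is 3.
  row1 ← row1 − (4)·row0  ⇒  L[1][0]=4, U row1=(0, -2, 2)
  row2 ← row2 − (-1)·row0  ⇒  L[2][0]=-1, U row2=(0, 6, -10)

U[2][2] = -10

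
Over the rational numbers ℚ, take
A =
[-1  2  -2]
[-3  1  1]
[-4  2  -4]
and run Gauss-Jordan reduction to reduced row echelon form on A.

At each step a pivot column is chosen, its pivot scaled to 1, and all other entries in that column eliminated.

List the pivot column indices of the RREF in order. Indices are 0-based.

pivot columns: 0, 1, 2

[1] R0 /= -1  ⇒  (1, -2, 2)
     R1 -= -3·R0  ⇒  (0, -5, 7)
     R2 -= -4·R0  ⇒  (0, -6, 4)
[2] R1 /= -5  ⇒  (0, 1, -7/5)
     R0 -= -2·R1  ⇒  (1, 0, -4/5)
     R2 -= -6·R1  ⇒  (0, 0, -22/5)
[3] R2 /= -22/5  ⇒  (0, 0, 1)
     R0 -= -4/5·R2  ⇒  (1, 0, 0)
     R1 -= -7/5·R2  ⇒  (0, 1, 0)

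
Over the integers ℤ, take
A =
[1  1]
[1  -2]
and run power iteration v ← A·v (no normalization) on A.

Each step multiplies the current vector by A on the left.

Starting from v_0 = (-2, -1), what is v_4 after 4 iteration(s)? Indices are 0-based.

v_4 = (-3, -12)

v_0 = (-2, -1).
v_1 = A·v_0 = (-3, 0).
v_2 = A·v_1 = (-3, -3).
v_3 = A·v_2 = (-6, 3).
v_4 = A·v_3 = (-3, -12).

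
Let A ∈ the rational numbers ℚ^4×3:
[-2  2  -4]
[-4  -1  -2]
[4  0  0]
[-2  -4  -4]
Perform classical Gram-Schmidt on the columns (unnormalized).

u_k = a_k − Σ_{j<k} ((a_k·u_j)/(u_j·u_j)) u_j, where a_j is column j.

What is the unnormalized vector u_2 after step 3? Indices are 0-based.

Step 1: u_0 = a_0 = (-2, -4, 4, -2).
Step 2: u_1 = a_1 − (1/5)·u_0 = (12/5, -1/5, -4/5, -18/5).
Step 3: u_2 = a_2 − (3/5)·u_0 − (26/97)·u_1 = (-334/97, 44/97, -212/97, -178/97).

u_2 = (-334/97, 44/97, -212/97, -178/97)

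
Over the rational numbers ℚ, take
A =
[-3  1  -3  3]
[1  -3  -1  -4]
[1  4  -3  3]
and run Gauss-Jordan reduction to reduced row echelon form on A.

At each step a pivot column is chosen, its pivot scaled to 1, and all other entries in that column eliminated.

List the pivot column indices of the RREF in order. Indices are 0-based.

pivot columns: 0, 1, 2

step 1: normalize row 0 (÷-3) = (1, -1/3, 1, -1)
  row 1: subtract 1×row0 = (0, -8/3, -2, -3)
  row 2: subtract 1×row0 = (0, 13/3, -4, 4)
step 2: normalize row 1 (÷-8/3) = (0, 1, 3/4, 9/8)
  row 0: subtract -1/3×row1 = (1, 0, 5/4, -5/8)
  row 2: subtract 13/3×row1 = (0, 0, -29/4, -7/8)
step 3: normalize row 2 (÷-29/4) = (0, 0, 1, 7/58)
  row 0: subtract 5/4×row2 = (1, 0, 0, -45/58)
  row 1: subtract 3/4×row2 = (0, 1, 0, 30/29)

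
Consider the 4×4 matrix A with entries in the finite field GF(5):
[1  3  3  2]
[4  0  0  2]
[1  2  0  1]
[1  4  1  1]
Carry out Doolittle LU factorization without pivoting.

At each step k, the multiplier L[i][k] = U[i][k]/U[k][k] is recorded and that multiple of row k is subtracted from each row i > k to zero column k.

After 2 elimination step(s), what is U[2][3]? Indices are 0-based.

U[2][3] = 2

k=0: U[0][0]=1
  eliminate (1,0): mult=4, new row 1: (0, 3, 3, 4); set L[1][0]=4
  eliminate (2,0): mult=1, new row 2: (0, 4, 2, 4); set L[2][0]=1
  eliminate (3,0): mult=1, new row 3: (0, 1, 3, 4); set L[3][0]=1
k=1: U[1][1]=3
  eliminate (2,1): mult=3, new row 2: (0, 0, 3, 2); set L[2][1]=3
  eliminate (3,1): mult=2, new row 3: (0, 0, 2, 1); set L[3][1]=2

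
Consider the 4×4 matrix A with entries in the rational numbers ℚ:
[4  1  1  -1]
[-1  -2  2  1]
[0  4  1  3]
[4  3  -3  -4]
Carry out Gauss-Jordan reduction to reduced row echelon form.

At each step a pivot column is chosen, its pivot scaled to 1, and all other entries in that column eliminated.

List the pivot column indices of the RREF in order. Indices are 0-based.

pivot columns: 0, 1, 2, 3

pivot(0,0)=4: scale R0 → (1, 1/4, 1/4, -1/4)
  clear (1,0): R1 −= (-1)R0 → (0, -7/4, 9/4, 3/4)
  clear (3,0): R3 −= (4)R0 → (0, 2, -4, -3)
pivot(1,1)=-7/4: scale R1 → (0, 1, -9/7, -3/7)
  clear (0,1): R0 −= (1/4)R1 → (1, 0, 4/7, -1/7)
  clear (2,1): R2 −= (4)R1 → (0, 0, 43/7, 33/7)
  clear (3,1): R3 −= (2)R1 → (0, 0, -10/7, -15/7)
pivot(2,2)=43/7: scale R2 → (0, 0, 1, 33/43)
  clear (0,2): R0 −= (4/7)R2 → (1, 0, 0, -25/43)
  clear (1,2): R1 −= (-9/7)R2 → (0, 1, 0, 24/43)
  clear (3,2): R3 −= (-10/7)R2 → (0, 0, 0, -45/43)
pivot(3,3)=-45/43: scale R3 → (0, 0, 0, 1)
  clear (0,3): R0 −= (-25/43)R3 → (1, 0, 0, 0)
  clear (1,3): R1 −= (24/43)R3 → (0, 1, 0, 0)
  clear (2,3): R2 −= (33/43)R3 → (0, 0, 1, 0)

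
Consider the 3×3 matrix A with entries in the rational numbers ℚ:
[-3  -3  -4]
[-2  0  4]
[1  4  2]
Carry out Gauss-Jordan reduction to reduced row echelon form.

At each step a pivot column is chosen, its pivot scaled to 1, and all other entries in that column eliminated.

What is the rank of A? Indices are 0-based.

rank = 3

pivot(0,0)=-3: scale R0 → (1, 1, 4/3)
  clear (1,0): R1 −= (-2)R0 → (0, 2, 20/3)
  clear (2,0): R2 −= (1)R0 → (0, 3, 2/3)
pivot(1,1)=2: scale R1 → (0, 1, 10/3)
  clear (0,1): R0 −= (1)R1 → (1, 0, -2)
  clear (2,1): R2 −= (3)R1 → (0, 0, -28/3)
pivot(2,2)=-28/3: scale R2 → (0, 0, 1)
  clear (0,2): R0 −= (-2)R2 → (1, 0, 0)
  clear (1,2): R1 −= (10/3)R2 → (0, 1, 0)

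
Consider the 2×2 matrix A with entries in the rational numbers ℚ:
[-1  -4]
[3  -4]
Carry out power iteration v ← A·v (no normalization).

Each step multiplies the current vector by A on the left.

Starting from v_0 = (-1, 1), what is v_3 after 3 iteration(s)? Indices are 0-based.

v_0 = (-1, 1).
v_1 = A·v_0 = (-3, -7).
v_2 = A·v_1 = (31, 19).
v_3 = A·v_2 = (-107, 17).

v_3 = (-107, 17)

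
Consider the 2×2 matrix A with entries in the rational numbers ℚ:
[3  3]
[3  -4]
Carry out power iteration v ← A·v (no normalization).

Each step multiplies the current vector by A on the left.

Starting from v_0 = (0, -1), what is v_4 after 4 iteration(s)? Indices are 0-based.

v_4 = (129, -634)

v_0 = (0, -1).
v_1 = A·v_0 = (-3, 4).
v_2 = A·v_1 = (3, -25).
v_3 = A·v_2 = (-66, 109).
v_4 = A·v_3 = (129, -634).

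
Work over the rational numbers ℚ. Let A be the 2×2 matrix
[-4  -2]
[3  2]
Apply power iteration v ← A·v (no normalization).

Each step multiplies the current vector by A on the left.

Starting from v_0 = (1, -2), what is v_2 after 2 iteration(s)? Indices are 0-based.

v_2 = (2, -2)

v_0 = (1, -2).
v_1 = A·v_0 = (0, -1).
v_2 = A·v_1 = (2, -2).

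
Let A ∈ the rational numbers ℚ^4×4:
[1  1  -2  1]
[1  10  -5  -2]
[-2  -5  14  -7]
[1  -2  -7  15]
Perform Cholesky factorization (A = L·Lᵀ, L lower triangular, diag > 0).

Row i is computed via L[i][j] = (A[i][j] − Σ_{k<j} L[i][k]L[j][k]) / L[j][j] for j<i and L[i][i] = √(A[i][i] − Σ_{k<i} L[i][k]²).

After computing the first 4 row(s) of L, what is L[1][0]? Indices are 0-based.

L[1][0] = 1

Step 1: L[0][0] = √(1) = 1.
  L[1][0] = (1) / L[0][0] = 1.
Step 2: L[1][1] = √(9) = 3.
  L[2][0] = (-2) / L[0][0] = -2.
  L[2][1] = (-3) / L[1][1] = -1.
Step 3: L[2][2] = √(9) = 3.
  L[3][0] = (1) / L[0][0] = 1.
  L[3][1] = (-3) / L[1][1] = -1.
  L[3][2] = (-6) / L[2][2] = -2.
Step 4: L[3][3] = √(9) = 3.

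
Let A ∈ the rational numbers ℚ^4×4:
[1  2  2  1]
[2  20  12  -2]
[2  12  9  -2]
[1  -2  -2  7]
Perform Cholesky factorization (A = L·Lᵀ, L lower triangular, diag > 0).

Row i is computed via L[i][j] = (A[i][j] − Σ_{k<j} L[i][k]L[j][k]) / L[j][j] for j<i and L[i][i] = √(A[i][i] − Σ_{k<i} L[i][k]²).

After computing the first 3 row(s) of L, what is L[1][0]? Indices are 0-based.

Step 1: L[0][0] = √(1) = 1.
  L[1][0] = (2) / L[0][0] = 2.
Step 2: L[1][1] = √(16) = 4.
  L[2][0] = (2) / L[0][0] = 2.
  L[2][1] = (8) / L[1][1] = 2.
Step 3: L[2][2] = √(1) = 1.

L[1][0] = 2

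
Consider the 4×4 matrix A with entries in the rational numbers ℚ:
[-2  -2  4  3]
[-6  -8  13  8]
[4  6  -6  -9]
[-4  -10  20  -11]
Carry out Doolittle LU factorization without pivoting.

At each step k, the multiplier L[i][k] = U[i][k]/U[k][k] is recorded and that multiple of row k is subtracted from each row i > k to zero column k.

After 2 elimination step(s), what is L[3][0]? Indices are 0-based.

L[3][0] = 2

[col 0] pivot -2
  R1 -= 3*R0 → (0, -2, 1, -1)  (L[1][0] := 3)
  R2 -= -2*R0 → (0, 2, 2, -3)  (L[2][0] := -2)
  R3 -= 2*R0 → (0, -6, 12, -17)  (L[3][0] := 2)
[col 1] pivot -2
  R2 -= -1*R1 → (0, 0, 3, -4)  (L[2][1] := -1)
  R3 -= 3*R1 → (0, 0, 9, -14)  (L[3][1] := 3)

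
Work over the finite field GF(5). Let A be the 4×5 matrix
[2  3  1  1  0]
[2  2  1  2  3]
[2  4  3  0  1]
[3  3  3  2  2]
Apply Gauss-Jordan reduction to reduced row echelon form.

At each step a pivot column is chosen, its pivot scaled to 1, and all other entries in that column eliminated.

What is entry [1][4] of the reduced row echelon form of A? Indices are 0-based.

step 1: normalize row 0 (÷2) = (1, 4, 3, 3, 0)
  row 1: subtract 2×row0 = (0, 4, 0, 1, 3)
  row 2: subtract 2×row0 = (0, 1, 2, 4, 1)
  row 3: subtract 3×row0 = (0, 1, 4, 3, 2)
step 2: normalize row 1 (÷4) = (0, 1, 0, 4, 2)
  row 0: subtract 4×row1 = (1, 0, 3, 2, 2)
  row 2: subtract 1×row1 = (0, 0, 2, 0, 4)
  row 3: subtract 1×row1 = (0, 0, 4, 4, 0)
step 3: normalize row 2 (÷2) = (0, 0, 1, 0, 2)
  row 0: subtract 3×row2 = (1, 0, 0, 2, 1)
  row 3: subtract 4×row2 = (0, 0, 0, 4, 2)
step 4: normalize row 3 (÷4) = (0, 0, 0, 1, 3)
  row 0: subtract 2×row3 = (1, 0, 0, 0, 0)
  row 1: subtract 4×row3 = (0, 1, 0, 0, 0)

M[1][4] = 0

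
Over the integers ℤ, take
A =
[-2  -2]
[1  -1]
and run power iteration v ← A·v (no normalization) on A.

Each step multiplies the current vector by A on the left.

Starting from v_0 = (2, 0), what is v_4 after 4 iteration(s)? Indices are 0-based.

v_4 = (-28, -6)

v_0 = (2, 0).
v_1 = A·v_0 = (-4, 2).
v_2 = A·v_1 = (4, -6).
v_3 = A·v_2 = (4, 10).
v_4 = A·v_3 = (-28, -6).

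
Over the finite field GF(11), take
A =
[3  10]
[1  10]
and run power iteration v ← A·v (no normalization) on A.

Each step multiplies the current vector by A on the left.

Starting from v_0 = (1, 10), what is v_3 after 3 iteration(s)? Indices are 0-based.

v_3 = (6, 8)

v_0 = (1, 10).
v_1 = A·v_0 = (4, 2).
v_2 = A·v_1 = (10, 2).
v_3 = A·v_2 = (6, 8).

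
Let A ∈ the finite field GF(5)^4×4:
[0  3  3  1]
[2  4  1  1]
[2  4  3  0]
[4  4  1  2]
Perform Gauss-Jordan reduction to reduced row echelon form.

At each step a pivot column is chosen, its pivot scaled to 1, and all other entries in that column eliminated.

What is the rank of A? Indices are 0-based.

[1] R0 <-> R1
[1] R0 /= 2  ⇒  (1, 2, 3, 3)
     R2 -= 2·R0  ⇒  (0, 0, 2, 4)
     R3 -= 4·R0  ⇒  (0, 1, 4, 0)
[2] R1 /= 3  ⇒  (0, 1, 1, 2)
     R0 -= 2·R1  ⇒  (1, 0, 1, 4)
     R3 -= 1·R1  ⇒  (0, 0, 3, 3)
[3] R2 /= 2  ⇒  (0, 0, 1, 2)
     R0 -= 1·R2  ⇒  (1, 0, 0, 2)
     R1 -= 1·R2  ⇒  (0, 1, 0, 0)
     R3 -= 3·R2  ⇒  (0, 0, 0, 2)
[4] R3 /= 2  ⇒  (0, 0, 0, 1)
     R0 -= 2·R3  ⇒  (1, 0, 0, 0)
     R2 -= 2·R3  ⇒  (0, 0, 1, 0)

rank = 4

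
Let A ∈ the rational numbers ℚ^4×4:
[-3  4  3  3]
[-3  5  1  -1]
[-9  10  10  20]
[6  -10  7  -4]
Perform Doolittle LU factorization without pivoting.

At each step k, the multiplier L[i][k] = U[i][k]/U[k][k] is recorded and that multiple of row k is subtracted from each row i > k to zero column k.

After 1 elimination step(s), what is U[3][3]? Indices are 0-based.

Step 1: pivot at (0,0) is -3.
  row1 ← row1 − (1)·row0  ⇒  L[1][0]=1, U row1=(0, 1, -2, -4)
  row2 ← row2 − (3)·row0  ⇒  L[2][0]=3, U row2=(0, -2, 1, 11)
  row3 ← row3 − (-2)·row0  ⇒  L[3][0]=-2, U row3=(0, -2, 13, 2)

U[3][3] = 2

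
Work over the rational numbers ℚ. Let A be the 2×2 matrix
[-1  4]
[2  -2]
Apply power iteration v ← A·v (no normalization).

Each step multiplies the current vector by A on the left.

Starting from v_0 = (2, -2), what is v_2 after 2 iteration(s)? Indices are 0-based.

v_2 = (42, -36)

v_0 = (2, -2).
v_1 = A·v_0 = (-10, 8).
v_2 = A·v_1 = (42, -36).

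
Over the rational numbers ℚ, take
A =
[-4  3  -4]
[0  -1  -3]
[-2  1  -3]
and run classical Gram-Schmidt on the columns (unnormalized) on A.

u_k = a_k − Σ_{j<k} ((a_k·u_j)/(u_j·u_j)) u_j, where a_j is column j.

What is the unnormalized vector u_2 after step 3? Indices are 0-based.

Step 1: u_0 = a_0 = (-4, 0, -2).
Step 2: u_1 = a_1 − (-7/10)·u_0 = (1/5, -1, -2/5).
Step 3: u_2 = a_2 − (11/10)·u_0 − (17/6)·u_1 = (-1/6, -1/6, 1/3).

u_2 = (-1/6, -1/6, 1/3)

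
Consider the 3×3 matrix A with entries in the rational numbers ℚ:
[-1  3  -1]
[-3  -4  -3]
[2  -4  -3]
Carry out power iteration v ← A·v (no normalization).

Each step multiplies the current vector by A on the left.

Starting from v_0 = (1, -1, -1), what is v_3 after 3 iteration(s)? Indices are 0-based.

v_3 = (-59, 265, 295)

v_0 = (1, -1, -1).
v_1 = A·v_0 = (-3, 4, 9).
v_2 = A·v_1 = (6, -34, -49).
v_3 = A·v_2 = (-59, 265, 295).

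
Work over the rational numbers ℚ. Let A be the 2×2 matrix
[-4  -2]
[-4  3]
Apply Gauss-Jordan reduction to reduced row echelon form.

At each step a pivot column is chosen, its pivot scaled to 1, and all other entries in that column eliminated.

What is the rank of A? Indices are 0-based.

[1] R0 /= -4  ⇒  (1, 1/2)
     R1 -= -4·R0  ⇒  (0, 5)
[2] R1 /= 5  ⇒  (0, 1)
     R0 -= 1/2·R1  ⇒  (1, 0)

rank = 2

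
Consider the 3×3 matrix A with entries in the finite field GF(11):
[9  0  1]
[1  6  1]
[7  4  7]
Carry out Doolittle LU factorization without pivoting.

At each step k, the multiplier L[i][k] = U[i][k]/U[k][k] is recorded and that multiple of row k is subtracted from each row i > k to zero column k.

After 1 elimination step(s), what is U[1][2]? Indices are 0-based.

U[1][2] = 7

[col 0] pivot 9
  R1 -= 5*R0 → (0, 6, 7)  (L[1][0] := 5)
  R2 -= 2*R0 → (0, 4, 5)  (L[2][0] := 2)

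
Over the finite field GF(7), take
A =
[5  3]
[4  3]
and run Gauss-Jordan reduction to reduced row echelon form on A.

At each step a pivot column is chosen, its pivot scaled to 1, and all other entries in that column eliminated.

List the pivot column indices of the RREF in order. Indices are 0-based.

pivot columns: 0, 1

step 1: normalize row 0 (÷5) = (1, 2)
  row 1: subtract 4×row0 = (0, 2)
step 2: normalize row 1 (÷2) = (0, 1)
  row 0: subtract 2×row1 = (1, 0)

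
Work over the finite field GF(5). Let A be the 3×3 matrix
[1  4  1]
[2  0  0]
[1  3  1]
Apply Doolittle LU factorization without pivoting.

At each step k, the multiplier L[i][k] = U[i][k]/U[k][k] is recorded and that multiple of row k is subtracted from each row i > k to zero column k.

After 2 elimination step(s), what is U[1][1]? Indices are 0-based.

U[1][1] = 2

Step 1: pivot at (0,0) is 1.
  row1 ← row1 − (2)·row0  ⇒  L[1][0]=2, U row1=(0, 2, 3)
  row2 ← row2 − (1)·row0  ⇒  L[2][0]=1, U row2=(0, 4, 0)
Step 2: pivot at (1,1) is 2.
  row2 ← row2 − (2)·row1  ⇒  L[2][1]=2, U row2=(0, 0, 4)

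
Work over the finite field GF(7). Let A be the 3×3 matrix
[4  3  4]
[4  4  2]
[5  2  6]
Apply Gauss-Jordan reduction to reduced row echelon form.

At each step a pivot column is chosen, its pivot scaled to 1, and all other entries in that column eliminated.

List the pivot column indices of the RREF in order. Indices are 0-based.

step 1: normalize row 0 (÷4) = (1, 6, 1)
  row 1: subtract 4×row0 = (0, 1, 5)
  row 2: subtract 5×row0 = (0, 0, 1)
step 2: normalize row 1 (÷1) = (0, 1, 5)
  row 0: subtract 6×row1 = (1, 0, 6)
step 3: normalize row 2 (÷1) = (0, 0, 1)
  row 0: subtract 6×row2 = (1, 0, 0)
  row 1: subtract 5×row2 = (0, 1, 0)

pivot columns: 0, 1, 2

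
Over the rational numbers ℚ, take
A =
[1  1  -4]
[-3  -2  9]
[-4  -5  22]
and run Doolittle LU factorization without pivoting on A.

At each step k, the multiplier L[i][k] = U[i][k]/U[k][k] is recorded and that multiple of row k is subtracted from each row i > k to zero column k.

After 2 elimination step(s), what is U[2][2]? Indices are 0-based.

U[2][2] = 3

Step 1: pivot at (0,0) is 1.
  row1 ← row1 − (-3)·row0  ⇒  L[1][0]=-3, U row1=(0, 1, -3)
  row2 ← row2 − (-4)·row0  ⇒  L[2][0]=-4, U row2=(0, -1, 6)
Step 2: pivot at (1,1) is 1.
  row2 ← row2 − (-1)·row1  ⇒  L[2][1]=-1, U row2=(0, 0, 3)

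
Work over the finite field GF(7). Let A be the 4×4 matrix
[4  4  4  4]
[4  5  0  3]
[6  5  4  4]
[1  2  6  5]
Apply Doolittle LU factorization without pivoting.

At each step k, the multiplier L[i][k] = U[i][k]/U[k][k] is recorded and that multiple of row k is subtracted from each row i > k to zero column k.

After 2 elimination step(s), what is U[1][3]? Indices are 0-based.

[col 0] pivot 4
  R1 -= 1*R0 → (0, 1, 3, 6)  (L[1][0] := 1)
  R2 -= 5*R0 → (0, 6, 5, 5)  (L[2][0] := 5)
  R3 -= 2*R0 → (0, 1, 5, 4)  (L[3][0] := 2)
[col 1] pivot 1
  R2 -= 6*R1 → (0, 0, 1, 4)  (L[2][1] := 6)
  R3 -= 1*R1 → (0, 0, 2, 5)  (L[3][1] := 1)

U[1][3] = 6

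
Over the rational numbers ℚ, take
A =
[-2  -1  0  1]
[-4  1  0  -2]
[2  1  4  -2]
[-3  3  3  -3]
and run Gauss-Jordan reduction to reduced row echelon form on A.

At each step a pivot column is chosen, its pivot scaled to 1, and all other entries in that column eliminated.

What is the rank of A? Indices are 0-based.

rank = 4

pivot(0,0)=-2: scale R0 → (1, 1/2, 0, -1/2)
  clear (1,0): R1 −= (-4)R0 → (0, 3, 0, -4)
  clear (2,0): R2 −= (2)R0 → (0, 0, 4, -1)
  clear (3,0): R3 −= (-3)R0 → (0, 9/2, 3, -9/2)
pivot(1,1)=3: scale R1 → (0, 1, 0, -4/3)
  clear (0,1): R0 −= (1/2)R1 → (1, 0, 0, 1/6)
  clear (3,1): R3 −= (9/2)R1 → (0, 0, 3, 3/2)
pivot(2,2)=4: scale R2 → (0, 0, 1, -1/4)
  clear (3,2): R3 −= (3)R2 → (0, 0, 0, 9/4)
pivot(3,3)=9/4: scale R3 → (0, 0, 0, 1)
  clear (0,3): R0 −= (1/6)R3 → (1, 0, 0, 0)
  clear (1,3): R1 −= (-4/3)R3 → (0, 1, 0, 0)
  clear (2,3): R2 −= (-1/4)R3 → (0, 0, 1, 0)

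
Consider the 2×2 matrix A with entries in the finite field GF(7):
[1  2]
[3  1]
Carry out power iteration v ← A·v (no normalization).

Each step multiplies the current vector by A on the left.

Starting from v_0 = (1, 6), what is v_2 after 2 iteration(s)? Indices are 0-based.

v_2 = (3, 6)

v_0 = (1, 6).
v_1 = A·v_0 = (6, 2).
v_2 = A·v_1 = (3, 6).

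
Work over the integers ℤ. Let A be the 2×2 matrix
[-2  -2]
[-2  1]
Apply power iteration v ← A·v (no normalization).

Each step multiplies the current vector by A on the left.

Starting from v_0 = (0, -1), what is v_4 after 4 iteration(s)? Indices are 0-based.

v_0 = (0, -1).
v_1 = A·v_0 = (2, -1).
v_2 = A·v_1 = (-2, -5).
v_3 = A·v_2 = (14, -1).
v_4 = A·v_3 = (-26, -29).

v_4 = (-26, -29)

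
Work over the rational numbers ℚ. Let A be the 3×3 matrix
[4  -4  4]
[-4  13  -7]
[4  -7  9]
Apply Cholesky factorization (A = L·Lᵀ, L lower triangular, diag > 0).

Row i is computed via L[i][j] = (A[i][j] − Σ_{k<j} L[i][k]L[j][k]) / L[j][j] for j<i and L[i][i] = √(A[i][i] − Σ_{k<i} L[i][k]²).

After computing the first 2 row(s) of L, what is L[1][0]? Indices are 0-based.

L[1][0] = -2

Step 1: L[0][0] = √(4) = 2.
  L[1][0] = (-4) / L[0][0] = -2.
Step 2: L[1][1] = √(9) = 3.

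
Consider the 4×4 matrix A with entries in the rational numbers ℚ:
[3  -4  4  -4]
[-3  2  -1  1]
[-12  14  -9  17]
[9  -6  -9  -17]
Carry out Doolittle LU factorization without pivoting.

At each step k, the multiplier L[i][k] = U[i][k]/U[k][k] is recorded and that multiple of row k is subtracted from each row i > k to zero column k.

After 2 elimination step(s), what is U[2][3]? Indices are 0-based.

U[2][3] = 4

Step 1: pivot at (0,0) is 3.
  row1 ← row1 − (-1)·row0  ⇒  L[1][0]=-1, U row1=(0, -2, 3, -3)
  row2 ← row2 − (-4)·row0  ⇒  L[2][0]=-4, U row2=(0, -2, 7, 1)
  row3 ← row3 − (3)·row0  ⇒  L[3][0]=3, U row3=(0, 6, -21, -5)
Step 2: pivot at (1,1) is -2.
  row2 ← row2 − (1)·row1  ⇒  L[2][1]=1, U row2=(0, 0, 4, 4)
  row3 ← row3 − (-3)·row1  ⇒  L[3][1]=-3, U row3=(0, 0, -12, -14)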